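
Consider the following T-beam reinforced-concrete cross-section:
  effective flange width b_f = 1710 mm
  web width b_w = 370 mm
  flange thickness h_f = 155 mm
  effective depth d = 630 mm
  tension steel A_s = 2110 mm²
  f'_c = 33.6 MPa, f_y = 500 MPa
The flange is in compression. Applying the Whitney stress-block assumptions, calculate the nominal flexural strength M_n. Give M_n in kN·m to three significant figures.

M_n ≈ 653 kN·m

Tension: T = A_s f_y = 2110 × 500 = 1055000 N.
Try a within the flange: a = T/(0.85 f'_c b_f) = 1055000/(0.85 × 33.6 × 1710) = 21.60 mm.
Since a = 21.60 ≤ h_f = 155 mm, the stress block lies entirely in the flange; analyse as a rectangular beam of width b_f.
M_n = T(d − a/2) = 1055000 × (630 − 10.8) = 653.26 × 10⁶ N·mm.
M_n = 653.26 kN·m.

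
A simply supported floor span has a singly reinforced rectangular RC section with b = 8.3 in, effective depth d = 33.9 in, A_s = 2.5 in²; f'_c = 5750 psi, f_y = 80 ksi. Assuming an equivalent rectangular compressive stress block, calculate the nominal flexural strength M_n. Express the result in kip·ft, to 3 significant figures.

M_n ≈ 524 kip·ft

T = A_s f_y = 2.5 × 80 = 200 kips.
a = T/(0.85 f'_c b) = 200/(0.85 × 5.75 × 8.3) = 4.930 in.
M_n = T(d − a/2) = 200 × (33.9 − 2.465) = 6287.0 kip·in = 6287.0/12 = 523.92 kip·ft.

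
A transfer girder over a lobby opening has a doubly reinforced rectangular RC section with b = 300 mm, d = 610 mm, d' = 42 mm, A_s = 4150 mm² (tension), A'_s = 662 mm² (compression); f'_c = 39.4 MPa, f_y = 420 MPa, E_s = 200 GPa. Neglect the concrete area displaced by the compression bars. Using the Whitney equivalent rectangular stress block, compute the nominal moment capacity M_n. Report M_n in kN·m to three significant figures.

M_n ≈ 945 kN·m

Assume both tension and compression steel yield.
Net tension couple steel: A_s − A'_s = 3488 mm².
a = (A_s − A'_s) f_y / (0.85 f'_c b) = 1464960/(0.85 × 39.4 × 300) = 145.81 mm.
c = a/β₁ = 145.81/0.769 = 189.61 mm; ε'_s = 0.003(c − d')/c = 0.0023 ≥ f_y/E_s = 0.0021, so compression steel does yield.
M_n = (A_s − A'_s) f_y (d − a/2) + A'_s f_y (d − d') = [1464960 × (610 − 72.905) + 278040 × (610 − 42)] × 10⁻⁶ = 786.82 + 157.93 = 944.75 kN·m.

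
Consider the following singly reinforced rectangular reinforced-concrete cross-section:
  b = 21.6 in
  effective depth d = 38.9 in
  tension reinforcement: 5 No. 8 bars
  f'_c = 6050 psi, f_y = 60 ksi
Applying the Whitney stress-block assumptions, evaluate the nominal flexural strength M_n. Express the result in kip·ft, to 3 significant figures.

A_s = 5 × 0.79 = 3.95 in².
T = A_s f_y = 3.95 × 60 = 237 kips.
a = T/(0.85 f'_c b) = 237/(0.85 × 6.05 × 21.6) = 2.134 in.
M_n = T(d − a/2) = 237 × (38.9 − 1.067) = 8966.4 kip·in = 8966.4/12 = 747.20 kip·ft.

M_n ≈ 747 kip·ft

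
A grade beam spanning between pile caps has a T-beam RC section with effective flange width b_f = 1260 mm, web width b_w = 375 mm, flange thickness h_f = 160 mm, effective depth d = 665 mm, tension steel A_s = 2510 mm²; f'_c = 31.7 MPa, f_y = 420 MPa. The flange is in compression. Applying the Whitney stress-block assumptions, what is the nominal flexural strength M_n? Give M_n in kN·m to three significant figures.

M_n ≈ 685 kN·m

Tension: T = A_s f_y = 2510 × 420 = 1054200 N.
Try a within the flange: a = T/(0.85 f'_c b_f) = 1054200/(0.85 × 31.7 × 1260) = 31.05 mm.
Since a = 31.05 ≤ h_f = 160 mm, the stress block lies entirely in the flange; analyse as a rectangular beam of width b_f.
M_n = T(d − a/2) = 1054200 × (665 − 15.525) = 684.68 × 10⁶ N·mm.
M_n = 684.68 kN·m.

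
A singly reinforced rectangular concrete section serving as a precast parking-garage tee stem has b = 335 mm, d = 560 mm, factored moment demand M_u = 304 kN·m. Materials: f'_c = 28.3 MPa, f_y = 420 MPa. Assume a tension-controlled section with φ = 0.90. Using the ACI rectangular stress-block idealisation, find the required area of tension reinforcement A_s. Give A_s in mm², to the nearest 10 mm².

A_s ≈ 1550 mm²

M_n = M_u/φ = 304/0.90 = 337.778 kN·m.
With M_n = 0.85 f'_c a b (d − a/2), solve the quadratic for a:
a = d − √(d² − 2M_n/(0.85 f'_c b)) = 560 − √(560² − 2 × 337.778×10⁶/(0.85 × 28.3 × 335)) = 80.66 mm.
A_s = 0.85 f'_c a b / f_y = 0.85 × 28.3 × 80.66 × 335 / 420 = 1547.6 mm².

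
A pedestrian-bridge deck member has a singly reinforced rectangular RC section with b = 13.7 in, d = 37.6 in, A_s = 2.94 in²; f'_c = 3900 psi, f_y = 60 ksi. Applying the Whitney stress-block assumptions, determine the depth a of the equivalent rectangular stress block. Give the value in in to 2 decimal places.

a ≈ 3.88 in

T = A_s f_y = 2.94 × 60 = 176.4 kips.
a = T/(0.85 f'_c b) = 176.4/(0.85 × 3.9 × 13.7) = 3.88 in.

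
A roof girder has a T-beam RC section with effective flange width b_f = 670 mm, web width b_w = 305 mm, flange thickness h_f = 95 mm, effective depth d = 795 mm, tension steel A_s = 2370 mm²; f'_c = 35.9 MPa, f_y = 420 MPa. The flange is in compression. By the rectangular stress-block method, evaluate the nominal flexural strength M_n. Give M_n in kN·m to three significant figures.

M_n ≈ 767 kN·m

Tension: T = A_s f_y = 2370 × 420 = 995400 N.
Try a within the flange: a = T/(0.85 f'_c b_f) = 995400/(0.85 × 35.9 × 670) = 48.69 mm.
Since a = 48.69 ≤ h_f = 95 mm, the stress block lies entirely in the flange; analyse as a rectangular beam of width b_f.
M_n = T(d − a/2) = 995400 × (795 − 24.345) = 767.11 × 10⁶ N·mm.
M_n = 767.11 kN·m.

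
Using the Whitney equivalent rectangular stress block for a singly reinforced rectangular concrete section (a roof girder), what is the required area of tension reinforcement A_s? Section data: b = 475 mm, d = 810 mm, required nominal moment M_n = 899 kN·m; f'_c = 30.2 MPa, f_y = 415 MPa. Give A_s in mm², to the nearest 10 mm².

A_s ≈ 2840 mm²

With M_n = 0.85 f'_c a b (d − a/2), solve the quadratic for a:
a = d − √(d² − 2M_n/(0.85 f'_c b)) = 810 − √(810² − 2 × 899×10⁶/(0.85 × 30.2 × 475)) = 96.81 mm.
A_s = 0.85 f'_c a b / f_y = 0.85 × 30.2 × 96.81 × 475 / 415 = 2844.4 mm².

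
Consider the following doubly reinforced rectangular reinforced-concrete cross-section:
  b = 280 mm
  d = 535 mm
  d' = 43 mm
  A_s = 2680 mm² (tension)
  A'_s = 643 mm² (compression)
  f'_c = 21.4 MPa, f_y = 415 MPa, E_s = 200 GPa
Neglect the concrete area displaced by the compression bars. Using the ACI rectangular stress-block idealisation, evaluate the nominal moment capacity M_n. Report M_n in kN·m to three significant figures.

Assume both tension and compression steel yield.
Net tension couple steel: A_s − A'_s = 2037 mm².
a = (A_s − A'_s) f_y / (0.85 f'_c b) = 845355/(0.85 × 21.4 × 280) = 165.98 mm.
c = a/β₁ = 165.98/0.85 = 195.27 mm; ε'_s = 0.003(c − d')/c = 0.0023 ≥ f_y/E_s = 0.0021, so compression steel does yield.
M_n = (A_s − A'_s) f_y (d − a/2) + A'_s f_y (d − d') = [845355 × (535 − 82.99) + 266845 × (535 − 43)] × 10⁻⁶ = 382.11 + 131.29 = 513.40 kN·m.

M_n ≈ 513 kN·m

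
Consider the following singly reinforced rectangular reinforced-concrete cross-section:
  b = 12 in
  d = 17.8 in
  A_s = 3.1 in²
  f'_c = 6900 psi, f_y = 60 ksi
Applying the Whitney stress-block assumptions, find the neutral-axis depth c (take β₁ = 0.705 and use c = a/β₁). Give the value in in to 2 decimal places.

c ≈ 3.75 in

T = A_s f_y = 3.1 × 60 = 186 kips.
a = T/(0.85 f'_c b) = 186/(0.85 × 6.9 × 12) = 2.6428 in.
With β₁ = 0.705, c = a/β₁ = 2.6428/0.705 = 3.75 in.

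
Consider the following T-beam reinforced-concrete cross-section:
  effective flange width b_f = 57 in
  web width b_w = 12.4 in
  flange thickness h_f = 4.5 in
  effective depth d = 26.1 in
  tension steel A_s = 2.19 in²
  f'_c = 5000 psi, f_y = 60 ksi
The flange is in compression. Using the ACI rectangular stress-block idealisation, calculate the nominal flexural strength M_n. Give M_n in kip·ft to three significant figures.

Tension: T = A_s f_y = 2.19 × 60 = 131.4 kips.
Try a within the flange: a = T/(0.85 f'_c b_f) = 131.4/(0.85 × 5 × 57) = 0.542 in.
Since a = 0.542 ≤ h_f = 4.5 in, the stress block lies entirely in the flange; analyse as a rectangular beam of width b_f.
M_n = T(d − a/2) = 131.4 × (26.1 − 0.271) = 3393.9 kip·in.
M_n = 3393.9/12 = 282.83 kip·ft.

M_n ≈ 283 kip·ft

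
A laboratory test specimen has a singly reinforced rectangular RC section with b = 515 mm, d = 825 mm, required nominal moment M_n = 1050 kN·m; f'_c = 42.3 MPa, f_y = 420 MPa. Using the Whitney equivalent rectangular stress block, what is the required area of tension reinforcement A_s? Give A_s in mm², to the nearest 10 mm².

A_s ≈ 3170 mm²

With M_n = 0.85 f'_c a b (d − a/2), solve the quadratic for a:
a = d − √(d² − 2M_n/(0.85 f'_c b)) = 825 − √(825² − 2 × 1050×10⁶/(0.85 × 42.3 × 515)) = 71.86 mm.
A_s = 0.85 f'_c a b / f_y = 0.85 × 42.3 × 71.86 × 515 / 420 = 3168.1 mm².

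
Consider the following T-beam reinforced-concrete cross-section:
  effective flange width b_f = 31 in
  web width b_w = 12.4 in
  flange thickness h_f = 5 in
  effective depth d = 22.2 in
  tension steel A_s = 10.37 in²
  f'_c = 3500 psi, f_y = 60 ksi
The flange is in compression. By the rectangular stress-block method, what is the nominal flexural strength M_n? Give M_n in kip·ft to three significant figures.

M_n ≈ 959 kip·ft

Tension: T = A_s f_y = 10.37 × 60 = 622.2 kips.
Try a within the flange: a = T/(0.85 f'_c b_f) = 622.2/(0.85 × 3.5 × 31) = 6.747 in.
a = 6.747 > h_f = 5 in: the block extends into the web. Split into flange-overhang and web parts.
C_f = 0.85 f'_c (b_f − b_w) h_f = 0.85 × 3.5 × (31 − 12.4) × 5 = 276.7 kips.
Remaining web compression depth: a_w = (T − C_f)/(0.85 f'_c b_w) = (622.2 − 276.7)/(0.85 × 3.5 × 12.4) = 9.366 in.
M_n = C_f(d − h_f/2) + (T − C_f)(d − a_w/2) = 276.7 × (22.2 − 2.5) + 345.5 × (22.2 − 4.683) = 5451.0 + 6052.1 = 11503.1 kip·in.
M_n = 11503.1/12 = 958.59 kip·ft.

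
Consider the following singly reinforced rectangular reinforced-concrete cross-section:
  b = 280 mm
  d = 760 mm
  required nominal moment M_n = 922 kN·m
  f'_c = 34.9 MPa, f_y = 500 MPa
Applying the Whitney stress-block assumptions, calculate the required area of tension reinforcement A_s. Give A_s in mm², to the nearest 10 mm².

With M_n = 0.85 f'_c a b (d − a/2), solve the quadratic for a:
a = d − √(d² − 2M_n/(0.85 f'_c b)) = 760 − √(760² − 2 × 922×10⁶/(0.85 × 34.9 × 280)) = 163.68 mm.
A_s = 0.85 f'_c a b / f_y = 0.85 × 34.9 × 163.68 × 280 / 500 = 2719.1 mm².

A_s ≈ 2720 mm²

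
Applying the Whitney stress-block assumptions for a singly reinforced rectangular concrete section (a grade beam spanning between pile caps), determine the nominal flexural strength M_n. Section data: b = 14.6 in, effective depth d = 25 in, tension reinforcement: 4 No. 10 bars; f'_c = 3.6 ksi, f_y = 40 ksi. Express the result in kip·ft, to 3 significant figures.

M_n ≈ 385 kip·ft

A_s = 4 × 1.27 = 5.08 in².
T = A_s f_y = 5.08 × 40 = 203.2 kips.
a = T/(0.85 f'_c b) = 203.2/(0.85 × 3.6 × 14.6) = 4.548 in.
M_n = T(d − a/2) = 203.2 × (25 − 2.274) = 4617.9 kip·in = 4617.9/12 = 384.83 kip·ft.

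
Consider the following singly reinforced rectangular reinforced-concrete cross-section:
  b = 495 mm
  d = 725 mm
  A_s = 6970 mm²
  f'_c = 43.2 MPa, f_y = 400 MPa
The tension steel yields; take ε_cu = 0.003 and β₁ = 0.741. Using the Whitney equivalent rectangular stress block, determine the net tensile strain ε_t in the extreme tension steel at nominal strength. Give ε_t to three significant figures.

a = A_s f_y/(0.85 f'_c b) = 153.39 mm.
β₁ = 0.741, so c = a/β₁ = 153.39/0.741 = 207.00 mm.
From the linear strain diagram with ε_cu = 0.003: ε_t = 0.003 (d − c)/c = 0.003 × (725 − 207.00)/207.00 = 0.00751.
Since ε_t ≥ 0.005, the section is tension-controlled.

ε_t ≈ 0.00751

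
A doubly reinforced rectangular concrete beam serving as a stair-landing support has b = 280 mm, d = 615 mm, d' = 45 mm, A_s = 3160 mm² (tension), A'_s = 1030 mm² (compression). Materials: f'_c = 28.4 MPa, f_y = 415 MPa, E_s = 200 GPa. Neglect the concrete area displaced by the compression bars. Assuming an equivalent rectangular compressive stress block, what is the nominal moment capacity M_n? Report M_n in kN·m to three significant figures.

M_n ≈ 729 kN·m

Assume both tension and compression steel yield.
Net tension couple steel: A_s − A'_s = 2130 mm².
a = (A_s − A'_s) f_y / (0.85 f'_c b) = 883950/(0.85 × 28.4 × 280) = 130.78 mm.
c = a/β₁ = 130.78/0.847 = 154.40 mm; ε'_s = 0.003(c − d')/c = 0.0021 ≥ f_y/E_s = 0.0021, so compression steel does yield.
M_n = (A_s − A'_s) f_y (d − a/2) + A'_s f_y (d − d') = [883950 × (615 − 65.39) + 427450 × (615 − 45)] × 10⁻⁶ = 485.83 + 243.65 = 729.48 kN·m.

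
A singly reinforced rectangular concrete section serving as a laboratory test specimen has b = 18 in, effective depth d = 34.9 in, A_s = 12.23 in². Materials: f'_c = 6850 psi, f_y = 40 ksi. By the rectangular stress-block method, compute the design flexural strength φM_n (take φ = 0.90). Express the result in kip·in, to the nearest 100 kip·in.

T = A_s f_y = 12.23 × 40 = 489.2 kips.
a = T/(0.85 f'_c b) = 489.2/(0.85 × 6.85 × 18) = 4.668 in.
M_n = T(d − a/2) = 489.2 × (34.9 − 2.334) = 15931.3 kip·in.
φM_n = 0.90 × 15931.3 = 14338.2 kip·in.

φM_n ≈ 14300 kip·in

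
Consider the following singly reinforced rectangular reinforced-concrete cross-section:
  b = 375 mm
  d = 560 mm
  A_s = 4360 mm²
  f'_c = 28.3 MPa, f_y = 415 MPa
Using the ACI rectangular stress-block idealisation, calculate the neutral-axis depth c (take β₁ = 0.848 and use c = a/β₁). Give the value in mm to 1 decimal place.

c ≈ 236.5 mm

T = A_s f_y = 4360 × 415 = 1809400 N = 1809.4 kN.
Setting C = 0.85 f'_c a b equal to T: a = 1809400/(0.85 × 28.3 × 375) = 200.585 mm.
With β₁ = 0.848, c = a/β₁ = 200.585/0.848 = 236.5 mm.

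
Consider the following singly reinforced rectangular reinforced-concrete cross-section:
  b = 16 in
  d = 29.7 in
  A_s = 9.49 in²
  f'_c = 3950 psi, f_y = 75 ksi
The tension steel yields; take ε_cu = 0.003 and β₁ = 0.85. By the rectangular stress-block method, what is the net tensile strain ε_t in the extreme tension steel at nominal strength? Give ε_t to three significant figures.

ε_t ≈ 0.00272

a = A_s f_y/(0.85 f'_c b) = 13.249 in.
β₁ = 0.85, so c = a/β₁ = 13.249/0.85 = 15.587 in.
From the linear strain diagram with ε_cu = 0.003: ε_t = 0.003 (d − c)/c = 0.003 × (29.7 − 15.587)/15.587 = 0.00272.
ε_t < 0.004 — the section is over-reinforced for flexure under ACI limits.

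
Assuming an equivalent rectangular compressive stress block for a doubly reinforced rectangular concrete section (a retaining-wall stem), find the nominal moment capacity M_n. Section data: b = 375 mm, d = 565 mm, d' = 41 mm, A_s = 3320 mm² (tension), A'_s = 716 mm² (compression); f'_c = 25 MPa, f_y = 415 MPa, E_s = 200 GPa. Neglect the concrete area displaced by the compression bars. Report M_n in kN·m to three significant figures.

M_n ≈ 693 kN·m

Assume both tension and compression steel yield.
Net tension couple steel: A_s − A'_s = 2604 mm².
a = (A_s − A'_s) f_y / (0.85 f'_c b) = 1080660/(0.85 × 25 × 375) = 135.61 mm.
c = a/β₁ = 135.61/0.85 = 159.54 mm; ε'_s = 0.003(c − d')/c = 0.0022 ≥ f_y/E_s = 0.0021, so compression steel does yield.
M_n = (A_s − A'_s) f_y (d − a/2) + A'_s f_y (d − d') = [1080660 × (565 − 67.805) + 297140 × (565 − 41)] × 10⁻⁶ = 537.30 + 155.70 = 693.00 kN·m.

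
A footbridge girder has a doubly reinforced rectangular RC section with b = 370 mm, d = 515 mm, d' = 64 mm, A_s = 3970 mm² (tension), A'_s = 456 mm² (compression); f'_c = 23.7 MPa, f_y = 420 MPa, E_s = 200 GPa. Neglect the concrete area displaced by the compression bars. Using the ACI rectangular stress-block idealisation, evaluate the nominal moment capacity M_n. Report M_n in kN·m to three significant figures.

M_n ≈ 700 kN·m

Assume both tension and compression steel yield.
Net tension couple steel: A_s − A'_s = 3514 mm².
a = (A_s − A'_s) f_y / (0.85 f'_c b) = 1475880/(0.85 × 23.7 × 370) = 198.01 mm.
c = a/β₁ = 198.01/0.85 = 232.95 mm; ε'_s = 0.003(c − d')/c = 0.0022 ≥ f_y/E_s = 0.0021, so compression steel does yield.
M_n = (A_s − A'_s) f_y (d − a/2) + A'_s f_y (d − d') = [1475880 × (515 − 99.005) + 191520 × (515 − 64)] × 10⁻⁶ = 613.96 + 86.38 = 700.34 kN·m.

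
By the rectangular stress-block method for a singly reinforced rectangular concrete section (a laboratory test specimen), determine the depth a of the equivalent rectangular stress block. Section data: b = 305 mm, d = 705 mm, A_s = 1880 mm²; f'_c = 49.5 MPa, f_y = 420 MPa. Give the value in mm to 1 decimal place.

T = A_s f_y = 1880 × 420 = 789600 N = 789.6 kN.
Setting C = 0.85 f'_c a b equal to T: a = 789600/(0.85 × 49.5 × 305) = 61.5 mm.

a ≈ 61.5 mm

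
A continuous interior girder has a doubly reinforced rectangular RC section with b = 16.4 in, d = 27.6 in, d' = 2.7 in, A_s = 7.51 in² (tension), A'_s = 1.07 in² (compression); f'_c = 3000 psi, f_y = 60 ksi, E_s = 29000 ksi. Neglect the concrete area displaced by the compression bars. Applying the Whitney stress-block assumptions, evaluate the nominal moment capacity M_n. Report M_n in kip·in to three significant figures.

M_n ≈ 10500 kip·in

Assume both steels yield.
a = (A_s − A'_s) f_y/(0.85 f'_c b) = (7.51 − 1.07) × 60/(0.85 × 3 × 16.4) = 9.240 in.
c = a/β₁ = 9.240/0.85 = 10.871 in; ε'_s = 0.003(c − d')/c = 0.0023 ≥ ε_y = 0.0021, so the compression steel yields.
M_n = (A_s − A'_s) f_y (d − a/2) + A'_s f_y (d − d') = 386.4 × (27.6 − 4.62) + 64.2 × (27.6 − 2.7) = 8879.5 + 1598.6 = 10478.1 kip·in.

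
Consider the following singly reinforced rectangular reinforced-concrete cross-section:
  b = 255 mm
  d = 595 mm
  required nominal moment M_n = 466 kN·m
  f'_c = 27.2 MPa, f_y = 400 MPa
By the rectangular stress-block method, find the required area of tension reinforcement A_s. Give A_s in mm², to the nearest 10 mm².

A_s ≈ 2250 mm²

With M_n = 0.85 f'_c a b (d − a/2), solve the quadratic for a:
a = d − √(d² − 2M_n/(0.85 f'_c b)) = 595 − √(595² − 2 × 466×10⁶/(0.85 × 27.2 × 255)) = 152.35 mm.
A_s = 0.85 f'_c a b / f_y = 0.85 × 27.2 × 152.35 × 255 / 400 = 2245.5 mm².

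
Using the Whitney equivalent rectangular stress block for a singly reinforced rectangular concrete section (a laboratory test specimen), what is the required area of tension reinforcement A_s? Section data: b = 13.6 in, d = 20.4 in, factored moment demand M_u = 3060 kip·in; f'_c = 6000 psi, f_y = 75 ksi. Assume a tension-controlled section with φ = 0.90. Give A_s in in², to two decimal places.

A_s ≈ 2.37 in²

M_n = M_u/φ = 3060/0.90 = 3400 kip·in.
From M_n = 0.85 f'_c a b (d − a/2):
a = d − √(d² − 2M_n/(0.85 f'_c b)) = 20.4 − √(20.4² − 2 × 3400/(0.85 × 6 × 13.6)) = 2.564 in.
A_s = 0.85 f'_c a b / f_y = 0.85 × 6 × 2.564 × 13.6 / 75 = 2.371 in².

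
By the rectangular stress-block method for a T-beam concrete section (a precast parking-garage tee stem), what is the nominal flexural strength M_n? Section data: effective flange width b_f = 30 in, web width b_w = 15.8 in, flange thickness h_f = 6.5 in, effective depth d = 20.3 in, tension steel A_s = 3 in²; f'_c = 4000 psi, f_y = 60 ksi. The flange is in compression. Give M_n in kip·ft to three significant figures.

Tension: T = A_s f_y = 3 × 60 = 180 kips.
Try a within the flange: a = T/(0.85 f'_c b_f) = 180/(0.85 × 4 × 30) = 1.765 in.
Since a = 1.765 ≤ h_f = 6.5 in, the stress block lies entirely in the flange; analyse as a rectangular beam of width b_f.
M_n = T(d − a/2) = 180 × (20.3 − 0.8825) = 3495.2 kip·in.
M_n = 3495.2/12 = 291.27 kip·ft.

M_n ≈ 291 kip·ft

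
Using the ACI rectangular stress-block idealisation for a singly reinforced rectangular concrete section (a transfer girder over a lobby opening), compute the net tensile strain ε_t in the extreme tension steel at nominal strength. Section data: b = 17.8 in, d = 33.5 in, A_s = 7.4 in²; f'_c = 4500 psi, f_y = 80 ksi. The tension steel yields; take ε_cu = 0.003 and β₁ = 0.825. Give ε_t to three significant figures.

ε_t ≈ 0.00654

a = A_s f_y/(0.85 f'_c b) = 8.695 in.
β₁ = 0.825, so c = a/β₁ = 8.695/0.825 = 10.539 in.
From the linear strain diagram with ε_cu = 0.003: ε_t = 0.003 (d − c)/c = 0.003 × (33.5 − 10.539)/10.539 = 0.00654.
Since ε_t ≥ 0.005, the section is tension-controlled.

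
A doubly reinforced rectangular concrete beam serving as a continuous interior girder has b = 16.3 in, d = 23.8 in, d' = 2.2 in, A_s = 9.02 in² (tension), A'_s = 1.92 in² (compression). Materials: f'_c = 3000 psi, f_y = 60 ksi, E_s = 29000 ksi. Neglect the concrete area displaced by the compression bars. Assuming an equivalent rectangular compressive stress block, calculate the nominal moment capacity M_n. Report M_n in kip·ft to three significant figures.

M_n ≈ 870 kip·ft

Assume both steels yield.
a = (A_s − A'_s) f_y/(0.85 f'_c b) = (9.02 − 1.92) × 60/(0.85 × 3 × 16.3) = 10.249 in.
c = a/β₁ = 10.249/0.85 = 12.058 in; ε'_s = 0.003(c − d')/c = 0.0025 ≥ ε_y = 0.0021, so the compression steel yields.
M_n = (A_s − A'_s) f_y (d − a/2) + A'_s f_y (d − d') = 426 × (23.8 − 5.1245) + 115.2 × (23.8 − 2.2) = 7955.8 + 2488.3 = 10444.1 kip·in = 10444.1/12 = 870.34 kip·ft.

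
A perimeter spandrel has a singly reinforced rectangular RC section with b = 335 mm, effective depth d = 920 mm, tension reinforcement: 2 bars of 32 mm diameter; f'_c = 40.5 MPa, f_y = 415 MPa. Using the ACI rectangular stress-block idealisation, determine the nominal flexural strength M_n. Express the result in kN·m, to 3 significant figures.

A_s = 2 × 804 = 1608 mm².
T = A_s f_y = 1608 × 415 = 667320 N = 667.32 kN.
From C = T: a = T/(0.85 f'_c b) = 667320/(0.85 × 40.5 × 335) = 57.86 mm.
M_n = T(d − a/2) = 667.32 kN × (920 − 28.93) mm = 594.63 kN·m.

M_n ≈ 595 kN·m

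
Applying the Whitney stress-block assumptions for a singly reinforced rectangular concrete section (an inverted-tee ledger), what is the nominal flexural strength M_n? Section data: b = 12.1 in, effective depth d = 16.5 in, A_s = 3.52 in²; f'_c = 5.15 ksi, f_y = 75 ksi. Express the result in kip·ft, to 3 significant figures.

M_n ≈ 308 kip·ft

T = A_s f_y = 3.52 × 75 = 264 kips.
a = T/(0.85 f'_c b) = 264/(0.85 × 5.15 × 12.1) = 4.984 in.
M_n = T(d − a/2) = 264 × (16.5 − 2.492) = 3698.1 kip·in = 3698.1/12 = 308.18 kip·ft.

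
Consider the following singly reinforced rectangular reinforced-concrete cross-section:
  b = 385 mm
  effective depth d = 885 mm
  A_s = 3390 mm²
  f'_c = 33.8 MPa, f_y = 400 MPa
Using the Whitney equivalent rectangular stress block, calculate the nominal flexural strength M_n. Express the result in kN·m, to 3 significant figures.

M_n ≈ 1120 kN·m

T = A_s f_y = 3390 × 400 = 1356000 N = 1356 kN.
From C = T: a = T/(0.85 f'_c b) = 1356000/(0.85 × 33.8 × 385) = 122.59 mm.
M_n = T(d − a/2) = 1356 kN × (885 − 61.295) mm = 1116.94 kN·m.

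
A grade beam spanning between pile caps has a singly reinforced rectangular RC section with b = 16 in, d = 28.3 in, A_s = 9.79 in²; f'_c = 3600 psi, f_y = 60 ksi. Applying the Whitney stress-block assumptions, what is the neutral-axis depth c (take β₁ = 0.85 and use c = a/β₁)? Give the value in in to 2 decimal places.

c ≈ 14.11 in

T = A_s f_y = 9.79 × 60 = 587.4 kips.
a = T/(0.85 f'_c b) = 587.4/(0.85 × 3.6 × 16) = 11.9975 in.
With β₁ = 0.85, c = a/β₁ = 11.9975/0.85 = 14.11 in.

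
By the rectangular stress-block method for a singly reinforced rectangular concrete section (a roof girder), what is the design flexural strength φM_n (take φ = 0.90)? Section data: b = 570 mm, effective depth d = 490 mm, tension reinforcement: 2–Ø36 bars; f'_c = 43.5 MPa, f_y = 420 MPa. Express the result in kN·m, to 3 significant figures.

φM_n ≈ 361 kN·m

A_s = 2 × 1018 = 2036 mm².
T = A_s f_y = 2036 × 420 = 855120 N = 855.12 kN.
From C = T: a = T/(0.85 f'_c b) = 855120/(0.85 × 43.5 × 570) = 40.57 mm.
M_n = T(d − a/2) = 855.12 kN × (490 − 20.285) mm = 401.66 kN·m.
φM_n = 0.90 × 401.66 = 361.49 kN·m.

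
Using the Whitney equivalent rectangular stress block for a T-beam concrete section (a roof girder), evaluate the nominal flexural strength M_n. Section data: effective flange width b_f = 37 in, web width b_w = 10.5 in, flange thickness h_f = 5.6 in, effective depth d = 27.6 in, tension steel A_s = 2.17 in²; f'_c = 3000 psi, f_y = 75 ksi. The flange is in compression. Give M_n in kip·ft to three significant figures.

Tension: T = A_s f_y = 2.17 × 75 = 162.75 kips.
Try a within the flange: a = T/(0.85 f'_c b_f) = 162.75/(0.85 × 3 × 37) = 1.725 in.
Since a = 1.725 ≤ h_f = 5.6 in, the stress block lies entirely in the flange; analyse as a rectangular beam of width b_f.
M_n = T(d − a/2) = 162.75 × (27.6 − 0.8625) = 4351.5 kip·in.
M_n = 4351.5/12 = 362.63 kip·ft.

M_n ≈ 363 kip·ft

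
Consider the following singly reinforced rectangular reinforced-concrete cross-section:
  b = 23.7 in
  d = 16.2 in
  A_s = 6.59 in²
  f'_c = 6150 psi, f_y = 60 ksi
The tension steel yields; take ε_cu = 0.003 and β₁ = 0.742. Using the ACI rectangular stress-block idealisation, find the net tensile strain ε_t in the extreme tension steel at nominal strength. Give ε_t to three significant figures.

a = A_s f_y/(0.85 f'_c b) = 3.191 in.
β₁ = 0.742, so c = a/β₁ = 3.191/0.742 = 4.301 in.
From the linear strain diagram with ε_cu = 0.003: ε_t = 0.003 (d − c)/c = 0.003 × (16.2 − 4.301)/4.301 = 0.00830.
Since ε_t ≥ 0.005, the section is tension-controlled.

ε_t ≈ 0.00830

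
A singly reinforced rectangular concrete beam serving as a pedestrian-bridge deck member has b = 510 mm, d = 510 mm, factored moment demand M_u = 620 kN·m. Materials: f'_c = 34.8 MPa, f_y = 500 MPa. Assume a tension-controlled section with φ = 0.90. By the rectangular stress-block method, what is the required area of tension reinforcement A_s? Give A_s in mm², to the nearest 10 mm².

M_n = M_u/φ = 620/0.90 = 688.889 kN·m.
With M_n = 0.85 f'_c a b (d − a/2), solve the quadratic for a:
a = d − √(d² − 2M_n/(0.85 f'_c b)) = 510 − √(510² − 2 × 688.889×10⁶/(0.85 × 34.8 × 510)) = 99.18 mm.
A_s = 0.85 f'_c a b / f_y = 0.85 × 34.8 × 99.18 × 510 / 500 = 2992.4 mm².

A_s ≈ 2990 mm²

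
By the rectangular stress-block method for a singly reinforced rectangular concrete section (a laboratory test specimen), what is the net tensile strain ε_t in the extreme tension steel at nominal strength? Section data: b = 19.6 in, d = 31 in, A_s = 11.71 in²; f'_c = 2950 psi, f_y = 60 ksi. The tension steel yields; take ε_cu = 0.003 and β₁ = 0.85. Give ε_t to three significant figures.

a = A_s f_y/(0.85 f'_c b) = 14.296 in.
β₁ = 0.85, so c = a/β₁ = 14.296/0.85 = 16.819 in.
From the linear strain diagram with ε_cu = 0.003: ε_t = 0.003 (d − c)/c = 0.003 × (31 − 16.819)/16.819 = 0.00253.
ε_t < 0.004 — the section is over-reinforced for flexure under ACI limits.

ε_t ≈ 0.00253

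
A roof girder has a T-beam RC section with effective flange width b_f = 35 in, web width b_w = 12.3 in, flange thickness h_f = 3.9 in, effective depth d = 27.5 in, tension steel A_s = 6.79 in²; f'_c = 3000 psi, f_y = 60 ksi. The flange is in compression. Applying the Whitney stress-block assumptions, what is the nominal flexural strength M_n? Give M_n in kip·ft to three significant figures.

Tension: T = A_s f_y = 6.79 × 60 = 407.4 kips.
Try a within the flange: a = T/(0.85 f'_c b_f) = 407.4/(0.85 × 3 × 35) = 4.565 in.
a = 4.565 > h_f = 3.9 in: the block extends into the web. Split into flange-overhang and web parts.
C_f = 0.85 f'_c (b_f − b_w) h_f = 0.85 × 3 × (35 − 12.3) × 3.9 = 225.8 kips.
Remaining web compression depth: a_w = (T − C_f)/(0.85 f'_c b_w) = (407.4 − 225.8)/(0.85 × 3 × 12.3) = 5.790 in.
M_n = C_f(d − h_f/2) + (T − C_f)(d − a_w/2) = 225.8 × (27.5 − 1.95) + 181.6 × (27.5 − 2.895) = 5769.2 + 4468.3 = 10237.5 kip·in.
M_n = 10237.5/12 = 853.13 kip·ft.

M_n ≈ 853 kip·ft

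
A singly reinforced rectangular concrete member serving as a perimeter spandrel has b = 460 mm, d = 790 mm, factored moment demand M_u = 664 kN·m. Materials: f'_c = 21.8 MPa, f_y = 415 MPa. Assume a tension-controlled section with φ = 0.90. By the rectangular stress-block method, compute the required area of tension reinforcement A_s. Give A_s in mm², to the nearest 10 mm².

A_s ≈ 2430 mm²

M_n = M_u/φ = 664/0.90 = 737.778 kN·m.
With M_n = 0.85 f'_c a b (d − a/2), solve the quadratic for a:
a = d − √(d² − 2M_n/(0.85 f'_c b)) = 790 − √(790² − 2 × 737.778×10⁶/(0.85 × 21.8 × 460)) = 118.44 mm.
A_s = 0.85 f'_c a b / f_y = 0.85 × 21.8 × 118.44 × 460 / 415 = 2432.7 mm².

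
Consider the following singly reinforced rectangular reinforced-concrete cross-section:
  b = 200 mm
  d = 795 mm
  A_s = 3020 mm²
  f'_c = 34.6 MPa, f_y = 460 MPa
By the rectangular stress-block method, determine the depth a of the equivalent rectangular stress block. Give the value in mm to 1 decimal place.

T = A_s f_y = 3020 × 460 = 1389200 N = 1389.2 kN.
Setting C = 0.85 f'_c a b equal to T: a = 1389200/(0.85 × 34.6 × 200) = 236.2 mm.

a ≈ 236.2 mm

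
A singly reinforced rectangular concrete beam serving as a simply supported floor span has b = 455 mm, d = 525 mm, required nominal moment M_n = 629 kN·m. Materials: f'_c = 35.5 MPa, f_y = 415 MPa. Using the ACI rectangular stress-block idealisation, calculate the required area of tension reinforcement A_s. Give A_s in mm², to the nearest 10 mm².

A_s ≈ 3180 mm²

With M_n = 0.85 f'_c a b (d − a/2), solve the quadratic for a:
a = d − √(d² − 2M_n/(0.85 f'_c b)) = 525 − √(525² − 2 × 629×10⁶/(0.85 × 35.5 × 455)) = 96.05 mm.
A_s = 0.85 f'_c a b / f_y = 0.85 × 35.5 × 96.05 × 455 / 415 = 3177.7 mm².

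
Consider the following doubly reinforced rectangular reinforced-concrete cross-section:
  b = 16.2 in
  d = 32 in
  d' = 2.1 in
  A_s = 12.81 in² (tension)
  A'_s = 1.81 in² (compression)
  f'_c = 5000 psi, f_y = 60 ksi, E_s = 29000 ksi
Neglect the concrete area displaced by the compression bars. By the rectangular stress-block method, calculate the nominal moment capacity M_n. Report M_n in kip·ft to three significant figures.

Assume both steels yield.
a = (A_s − A'_s) f_y/(0.85 f'_c b) = (12.81 − 1.81) × 60/(0.85 × 5 × 16.2) = 9.586 in.
c = a/β₁ = 9.586/0.8 = 11.983 in; ε'_s = 0.003(c − d')/c = 0.0025 ≥ ε_y = 0.0021, so the compression steel yields.
M_n = (A_s − A'_s) f_y (d − a/2) + A'_s f_y (d − d') = 660 × (32 − 4.793) + 108.6 × (32 − 2.1) = 17956.6 + 3247.1 = 21203.7 kip·in = 21203.7/12 = 1766.98 kip·ft.

M_n ≈ 1770 kip·ft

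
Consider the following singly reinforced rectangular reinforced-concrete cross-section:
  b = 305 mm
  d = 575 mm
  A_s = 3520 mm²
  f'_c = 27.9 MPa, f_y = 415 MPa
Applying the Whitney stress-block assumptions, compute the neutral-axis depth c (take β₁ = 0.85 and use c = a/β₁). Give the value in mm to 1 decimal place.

c ≈ 237.6 mm

T = A_s f_y = 3520 × 415 = 1460800 N = 1460.8 kN.
Setting C = 0.85 f'_c a b equal to T: a = 1460800/(0.85 × 27.9 × 305) = 201.961 mm.
With β₁ = 0.85, c = a/β₁ = 201.961/0.85 = 237.6 mm.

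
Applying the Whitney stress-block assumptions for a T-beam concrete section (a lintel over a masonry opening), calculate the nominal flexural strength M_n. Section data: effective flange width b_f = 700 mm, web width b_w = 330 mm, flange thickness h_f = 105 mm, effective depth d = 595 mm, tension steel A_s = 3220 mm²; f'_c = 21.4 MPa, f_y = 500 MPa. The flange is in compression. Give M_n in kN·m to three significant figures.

M_n ≈ 853 kN·m

Tension: T = A_s f_y = 3220 × 500 = 1610000 N.
Try a within the flange: a = T/(0.85 f'_c b_f) = 1610000/(0.85 × 21.4 × 700) = 126.44 mm.
a = 126.44 > h_f = 105 mm: the block extends into the web. Split into flange-overhang and web parts.
C_f = 0.85 f'_c (b_f − b_w) h_f = 0.85 × 21.4 × (700 − 330) × 105 = 706682 N.
Remaining web compression depth: a_w = (T − C_f)/(0.85 f'_c b_w) = (1610000 − 706682)/(0.85 × 21.4 × 330) = 150.49 mm.
M_n = C_f(d − h_f/2) + (T − C_f)(d − a_w/2) = 706682 × (595 − 52.5) + 903318 × (595 − 75.245) = 383.37 + 469.50 = 852.87 × 10⁶ N·mm.
M_n = 852.87 kN·m.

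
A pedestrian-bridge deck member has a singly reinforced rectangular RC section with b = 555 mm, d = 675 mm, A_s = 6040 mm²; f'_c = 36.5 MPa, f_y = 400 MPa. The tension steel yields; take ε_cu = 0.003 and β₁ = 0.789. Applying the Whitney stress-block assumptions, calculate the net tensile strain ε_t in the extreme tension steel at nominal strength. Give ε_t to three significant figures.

ε_t ≈ 0.00839

a = A_s f_y/(0.85 f'_c b) = 140.31 mm.
β₁ = 0.789, so c = a/β₁ = 140.31/0.789 = 177.83 mm.
From the linear strain diagram with ε_cu = 0.003: ε_t = 0.003 (d − c)/c = 0.003 × (675 − 177.83)/177.83 = 0.00839.
Since ε_t ≥ 0.005, the section is tension-controlled.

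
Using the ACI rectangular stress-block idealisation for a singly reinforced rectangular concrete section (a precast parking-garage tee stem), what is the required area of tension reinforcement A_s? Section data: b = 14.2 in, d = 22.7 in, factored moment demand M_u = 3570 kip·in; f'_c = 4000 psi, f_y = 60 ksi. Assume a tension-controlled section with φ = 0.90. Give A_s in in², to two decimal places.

M_n = M_u/φ = 3570/0.90 = 3966.67 kip·in.
From M_n = 0.85 f'_c a b (d − a/2):
a = d − √(d² − 2M_n/(0.85 f'_c b)) = 22.7 − √(22.7² − 2 × 3966.67/(0.85 × 4 × 14.2)) = 3.966 in.
A_s = 0.85 f'_c a b / f_y = 0.85 × 4 × 3.966 × 14.2 / 60 = 3.191 in².

A_s ≈ 3.19 in²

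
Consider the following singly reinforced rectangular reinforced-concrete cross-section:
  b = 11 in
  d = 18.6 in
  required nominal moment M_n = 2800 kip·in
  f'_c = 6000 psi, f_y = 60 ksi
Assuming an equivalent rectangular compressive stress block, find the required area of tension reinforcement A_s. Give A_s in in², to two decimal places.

A_s ≈ 2.72 in²

From M_n = 0.85 f'_c a b (d − a/2):
a = d − √(d² − 2M_n/(0.85 f'_c b)) = 18.6 − √(18.6² − 2 × 2800/(0.85 × 6 × 11)) = 2.911 in.
A_s = 0.85 f'_c a b / f_y = 0.85 × 6 × 2.911 × 11 / 60 = 2.722 in².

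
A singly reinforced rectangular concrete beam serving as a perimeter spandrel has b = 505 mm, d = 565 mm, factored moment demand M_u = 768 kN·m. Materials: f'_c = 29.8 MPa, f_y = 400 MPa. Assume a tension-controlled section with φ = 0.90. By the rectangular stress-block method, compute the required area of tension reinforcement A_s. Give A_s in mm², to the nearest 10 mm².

A_s ≈ 4280 mm²

M_n = M_u/φ = 768/0.90 = 853.333 kN·m.
With M_n = 0.85 f'_c a b (d − a/2), solve the quadratic for a:
a = d − √(d² − 2M_n/(0.85 f'_c b)) = 565 − √(565² − 2 × 853.333×10⁶/(0.85 × 29.8 × 505)) = 133.95 mm.
A_s = 0.85 f'_c a b / f_y = 0.85 × 29.8 × 133.95 × 505 / 400 = 4283.6 mm².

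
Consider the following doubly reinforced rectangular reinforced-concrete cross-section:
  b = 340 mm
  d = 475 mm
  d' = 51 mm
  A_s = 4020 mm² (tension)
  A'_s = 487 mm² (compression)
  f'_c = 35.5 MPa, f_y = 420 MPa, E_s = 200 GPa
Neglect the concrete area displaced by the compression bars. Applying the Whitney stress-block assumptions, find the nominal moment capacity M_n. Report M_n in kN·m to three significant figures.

M_n ≈ 684 kN·m

Assume both tension and compression steel yield.
Net tension couple steel: A_s − A'_s = 3533 mm².
a = (A_s − A'_s) f_y / (0.85 f'_c b) = 1483860/(0.85 × 35.5 × 340) = 144.63 mm.
c = a/β₁ = 144.63/0.796 = 181.70 mm; ε'_s = 0.003(c − d')/c = 0.0022 ≥ f_y/E_s = 0.0021, so compression steel does yield.
M_n = (A_s − A'_s) f_y (d − a/2) + A'_s f_y (d − d') = [1483860 × (475 − 72.315) + 204540 × (475 − 51)] × 10⁻⁶ = 597.53 + 86.72 = 684.25 kN·m.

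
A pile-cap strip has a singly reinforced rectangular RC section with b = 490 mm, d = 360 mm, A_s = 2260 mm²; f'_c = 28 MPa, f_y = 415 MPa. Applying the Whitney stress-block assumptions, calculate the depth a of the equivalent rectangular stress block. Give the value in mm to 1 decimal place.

a ≈ 80.4 mm

T = A_s f_y = 2260 × 415 = 937900 N = 937.9 kN.
Setting C = 0.85 f'_c a b equal to T: a = 937900/(0.85 × 28 × 490) = 80.4 mm.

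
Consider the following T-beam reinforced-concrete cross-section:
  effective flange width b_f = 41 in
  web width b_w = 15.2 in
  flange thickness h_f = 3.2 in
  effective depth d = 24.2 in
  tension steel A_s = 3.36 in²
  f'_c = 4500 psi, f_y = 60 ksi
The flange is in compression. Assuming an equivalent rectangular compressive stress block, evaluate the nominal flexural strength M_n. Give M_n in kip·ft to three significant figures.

M_n ≈ 396 kip·ft

Tension: T = A_s f_y = 3.36 × 60 = 201.6 kips.
Try a within the flange: a = T/(0.85 f'_c b_f) = 201.6/(0.85 × 4.5 × 41) = 1.286 in.
Since a = 1.286 ≤ h_f = 3.2 in, the stress block lies entirely in the flange; analyse as a rectangular beam of width b_f.
M_n = T(d − a/2) = 201.6 × (24.2 − 0.643) = 4749.1 kip·in.
M_n = 4749.1/12 = 395.76 kip·ft.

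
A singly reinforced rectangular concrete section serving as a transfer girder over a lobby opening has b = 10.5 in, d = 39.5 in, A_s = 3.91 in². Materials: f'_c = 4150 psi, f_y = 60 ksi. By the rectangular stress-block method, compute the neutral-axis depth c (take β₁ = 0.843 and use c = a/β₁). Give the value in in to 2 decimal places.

T = A_s f_y = 3.91 × 60 = 234.6 kips.
a = T/(0.85 f'_c b) = 234.6/(0.85 × 4.15 × 10.5) = 6.3339 in.
With β₁ = 0.843, c = a/β₁ = 6.3339/0.843 = 7.51 in.

c ≈ 7.51 in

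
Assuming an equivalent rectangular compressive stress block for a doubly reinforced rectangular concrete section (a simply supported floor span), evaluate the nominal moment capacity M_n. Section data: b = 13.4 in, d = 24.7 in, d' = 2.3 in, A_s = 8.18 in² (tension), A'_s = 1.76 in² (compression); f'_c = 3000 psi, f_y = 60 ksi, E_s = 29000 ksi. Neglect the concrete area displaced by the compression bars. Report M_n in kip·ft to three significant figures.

Assume both steels yield.
a = (A_s − A'_s) f_y/(0.85 f'_c b) = (8.18 − 1.76) × 60/(0.85 × 3 × 13.4) = 11.273 in.
c = a/β₁ = 11.273/0.85 = 13.262 in; ε'_s = 0.003(c − d')/c = 0.0025 ≥ ε_y = 0.0021, so the compression steel yields.
M_n = (A_s − A'_s) f_y (d − a/2) + A'_s f_y (d − d') = 385.2 × (24.7 − 5.6365) + 105.6 × (24.7 − 2.3) = 7343.3 + 2365.4 = 9708.7 kip·in = 9708.7/12 = 809.06 kip·ft.

M_n ≈ 809 kip·ft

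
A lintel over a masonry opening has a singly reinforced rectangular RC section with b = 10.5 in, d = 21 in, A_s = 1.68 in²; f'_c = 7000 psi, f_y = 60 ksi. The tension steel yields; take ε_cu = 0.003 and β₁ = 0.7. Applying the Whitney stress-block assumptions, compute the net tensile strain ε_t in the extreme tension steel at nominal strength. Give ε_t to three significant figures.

a = A_s f_y/(0.85 f'_c b) = 1.613 in.
β₁ = 0.7, so c = a/β₁ = 1.613/0.7 = 2.304 in.
From the linear strain diagram with ε_cu = 0.003: ε_t = 0.003 (d − c)/c = 0.003 × (21 − 2.304)/2.304 = 0.0243.
Since ε_t ≥ 0.005, the section is tension-controlled.

ε_t ≈ 0.0243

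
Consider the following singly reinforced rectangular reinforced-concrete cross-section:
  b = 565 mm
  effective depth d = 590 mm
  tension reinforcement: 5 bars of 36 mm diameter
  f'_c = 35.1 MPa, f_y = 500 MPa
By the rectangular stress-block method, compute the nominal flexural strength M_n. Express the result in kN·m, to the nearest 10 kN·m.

M_n ≈ 1310 kN·m

A_s = 5 × 1018 = 5090 mm².
T = A_s f_y = 5090 × 500 = 2545000 N = 2545 kN.
From C = T: a = T/(0.85 f'_c b) = 2545000/(0.85 × 35.1 × 565) = 150.98 mm.
M_n = T(d − a/2) = 2545 kN × (590 − 75.49) mm = 1309.43 kN·m.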